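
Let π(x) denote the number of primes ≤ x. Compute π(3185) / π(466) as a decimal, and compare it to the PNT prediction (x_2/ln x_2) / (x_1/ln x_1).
π(3185)/π(466) = 450/90 ≈ 5.0000;  PNT prediction ≈ 5.2062.

π(466) = 90 and π(3185) = 450, so π(3185)/π(466) ≈ 5.0000. The PNT-predicted ratio is (3185/ln(3185)) / (466/ln(466)) ≈ 5.2062. The two agree to within a few percent, as expected.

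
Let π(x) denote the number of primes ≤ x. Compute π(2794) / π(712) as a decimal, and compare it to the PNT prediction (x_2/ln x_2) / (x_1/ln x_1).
π(2794)/π(712) = 406/127 ≈ 3.1969;  PNT prediction ≈ 3.2481.

π(712) = 127 and π(2794) = 406, so π(2794)/π(712) ≈ 3.1969. The PNT-predicted ratio is (2794/ln(2794)) / (712/ln(712)) ≈ 3.2481. The two agree to within a few percent, as expected.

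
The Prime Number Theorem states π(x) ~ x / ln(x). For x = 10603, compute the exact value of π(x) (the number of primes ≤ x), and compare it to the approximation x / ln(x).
π(10603) = 1293;  x/ln(x) ≈ 1143.93;  relative error ≈ 11.53%.

Directly count primes up to 10603: π(10603) = 1293. The PNT approximation gives 10603/ln(10603) ≈ 10603/9.26889 ≈ 1143.93. Relative error (π(x) − x/ln(x)) / π(x) ≈ 11.53%; the approximation is known to undercount slightly (Li(x) is a better estimate).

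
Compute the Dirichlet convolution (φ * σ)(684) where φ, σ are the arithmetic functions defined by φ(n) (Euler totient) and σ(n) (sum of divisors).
(φ * σ)(684) = 12312

Divisors of 684: [1, 2, 3, 4, 6, 9, 12, 18, 19, 36, 38, 57, 76, 114, 171, 228, 342, 684]. For each d | 684:
  d = 1: φ(1) · σ(684/1) = 1 · 1820 = 1820
  d = 2: φ(2) · σ(684/2) = 1 · 780 = 780
  d = 3: φ(3) · σ(684/3) = 2 · 560 = 1120
  d = 4: φ(4) · σ(684/4) = 2 · 260 = 520
  d = 6: φ(6) · σ(684/6) = 2 · 240 = 480
  d = 9: φ(9) · σ(684/9) = 6 · 140 = 840
  d = 12: φ(12) · σ(684/12) = 4 · 80 = 320
  d = 18: φ(18) · σ(684/18) = 6 · 60 = 360
  d = 19: φ(19) · σ(684/19) = 18 · 91 = 1638
  d = 36: φ(36) · σ(684/36) = 12 · 20 = 240
  d = 38: φ(38) · σ(684/38) = 18 · 39 = 702
  d = 57: φ(57) · σ(684/57) = 36 · 28 = 1008
  d = 76: φ(76) · σ(684/76) = 36 · 13 = 468
  d = 114: φ(114) · σ(684/114) = 36 · 12 = 432
  d = 171: φ(171) · σ(684/171) = 108 · 7 = 756
  d = 228: φ(228) · σ(684/228) = 72 · 4 = 288
  d = 342: φ(342) · σ(684/342) = 108 · 3 = 324
  d = 684: φ(684) · σ(684/684) = 216 · 1 = 216
Summing: (φ * σ)(684) = 1820 + 780 + 1120 + 520 + 480 + 840 + 320 + 360 + 1638 + 240 + 702 + 1008 + 468 + 432 + 756 + 288 + 324 + 216 = 12312.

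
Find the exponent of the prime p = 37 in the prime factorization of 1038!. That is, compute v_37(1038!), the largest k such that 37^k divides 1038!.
v_37(1038!) = 28

Legendre's formula: v_p(n!) = Σ_{k ≥ 1} ⌊n / p^k⌋. For p = 37, n = 1038, the terms are:
  ⌊1038/37^1⌋ = ⌊1038/37⌋ = 28
(the next term ⌊1038/37^2⌋ = 0, terminating the sum). Summing: v_37(1038!) = 28 = 28.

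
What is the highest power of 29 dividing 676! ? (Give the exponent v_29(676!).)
v_29(676!) = 23

Legendre's formula: v_p(n!) = Σ_{k ≥ 1} ⌊n / p^k⌋. For p = 29, n = 676, the terms are:
  ⌊676/29^1⌋ = ⌊676/29⌋ = 23
(the next term ⌊676/29^2⌋ = 0, terminating the sum). Summing: v_29(676!) = 23 = 23.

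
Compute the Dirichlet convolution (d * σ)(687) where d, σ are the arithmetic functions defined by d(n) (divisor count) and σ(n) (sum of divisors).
(d * σ)(687) = 1392

Divisors of 687: [1, 3, 229, 687]. For each d | 687:
  d = 1: d(1) · σ(687/1) = 1 · 920 = 920
  d = 3: d(3) · σ(687/3) = 2 · 230 = 460
  d = 229: d(229) · σ(687/229) = 2 · 4 = 8
  d = 687: d(687) · σ(687/687) = 4 · 1 = 4
Summing: (d * σ)(687) = 920 + 460 + 8 + 4 = 1392.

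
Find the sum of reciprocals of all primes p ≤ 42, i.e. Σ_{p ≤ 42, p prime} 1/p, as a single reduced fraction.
Σ 1/p = 492007393304957/304250263527210

π(42) = 13, so the primes ≤ 42 are [2, 3, 5, 7, 11, 13, 17, 19, 23, 29, 31, 37, 41]. Summing 1/p over these primes: 492007393304957/304250263527210 ≈ 1.6171. Mertens estimate ln ln(42) + 0.2615 ≈ 1.5800.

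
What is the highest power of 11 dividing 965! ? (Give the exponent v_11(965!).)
v_11(965!) = 94

Legendre's formula: v_p(n!) = Σ_{k ≥ 1} ⌊n / p^k⌋. For p = 11, n = 965, the terms are:
  ⌊965/11^1⌋ = ⌊965/11⌋ = 87
  ⌊965/11^2⌋ = ⌊965/121⌋ = 7
(the next term ⌊965/11^3⌋ = 0, terminating the sum). Summing: v_11(965!) = 87 + 7 = 94.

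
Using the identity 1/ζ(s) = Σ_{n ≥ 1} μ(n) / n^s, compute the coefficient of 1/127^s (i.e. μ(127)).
μ(127) = -1

Factor n = 127 = 127. μ(n) = 0 if any exponent ≥ 2 (not squarefree); otherwise μ(n) = (−1)^{ω(n)} where ω(n) is the number of distinct prime factors. Applying: μ(127) = -1.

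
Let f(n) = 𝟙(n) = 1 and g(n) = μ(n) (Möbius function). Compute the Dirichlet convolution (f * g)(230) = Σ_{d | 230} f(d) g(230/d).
(𝟙 * μ)(230) = 0

Divisors of 230: [1, 2, 5, 10, 23, 46, 115, 230]. For each d | 230:
  d = 1: 𝟙(1) · μ(230/1) = 1 · -1 = -1
  d = 2: 𝟙(2) · μ(230/2) = 1 · 1 = 1
  d = 5: 𝟙(5) · μ(230/5) = 1 · 1 = 1
  d = 10: 𝟙(10) · μ(230/10) = 1 · -1 = -1
  d = 23: 𝟙(23) · μ(230/23) = 1 · 1 = 1
  d = 46: 𝟙(46) · μ(230/46) = 1 · -1 = -1
  d = 115: 𝟙(115) · μ(230/115) = 1 · -1 = -1
  d = 230: 𝟙(230) · μ(230/230) = 1 · 1 = 1
Summing: (𝟙 * μ)(230) = -1 + 1 + 1 + -1 + 1 + -1 + -1 + 1 = 0.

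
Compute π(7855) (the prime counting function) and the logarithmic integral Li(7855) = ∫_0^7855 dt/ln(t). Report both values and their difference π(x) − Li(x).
π(7855) = 992;  Li(7855) ≈ 1010.27;  π(x) − Li(x) ≈ -18.27.

Direct count of primes ≤ 7855 gives π(7855) = 992. Numerical evaluation of the logarithmic integral gives Li(7855) ≈ 1010.27. The difference π(x) − Li(x) ≈ -18.27 is typically negative for small/moderate x (Li(x) overestimates), though Littlewood's theorem shows this sign changes infinitely often.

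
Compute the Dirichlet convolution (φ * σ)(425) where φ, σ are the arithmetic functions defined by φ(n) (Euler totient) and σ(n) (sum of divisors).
(φ * σ)(425) = 2550

Divisors of 425: [1, 5, 17, 25, 85, 425]. For each d | 425:
  d = 1: φ(1) · σ(425/1) = 1 · 558 = 558
  d = 5: φ(5) · σ(425/5) = 4 · 108 = 432
  d = 17: φ(17) · σ(425/17) = 16 · 31 = 496
  d = 25: φ(25) · σ(425/25) = 20 · 18 = 360
  d = 85: φ(85) · σ(425/85) = 64 · 6 = 384
  d = 425: φ(425) · σ(425/425) = 320 · 1 = 320
Summing: (φ * σ)(425) = 558 + 432 + 496 + 360 + 384 + 320 = 2550.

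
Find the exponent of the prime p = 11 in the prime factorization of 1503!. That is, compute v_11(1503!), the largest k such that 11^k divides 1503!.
v_11(1503!) = 149

Legendre's formula: v_p(n!) = Σ_{k ≥ 1} ⌊n / p^k⌋. For p = 11, n = 1503, the terms are:
  ⌊1503/11^1⌋ = ⌊1503/11⌋ = 136
  ⌊1503/11^2⌋ = ⌊1503/121⌋ = 12
  ⌊1503/11^3⌋ = ⌊1503/1331⌋ = 1
(the next term ⌊1503/11^4⌋ = 0, terminating the sum). Summing: v_11(1503!) = 136 + 12 + 1 = 149.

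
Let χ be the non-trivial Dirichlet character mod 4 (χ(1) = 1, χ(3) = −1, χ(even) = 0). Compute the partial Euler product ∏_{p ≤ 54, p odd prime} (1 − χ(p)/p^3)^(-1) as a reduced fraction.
∏ = 825131832927904152751703886265311831503045/851571808026684219819301170519057245405184

The odd primes p ≤ 54 are [3, 5, 7, 11, 13, 17, 19, 23, 29, 31, 37, 41, 43, 47, 53]. For each, χ(p) = 1 if p ≡ 1 mod 4, χ(p) = −1 if p ≡ 3 mod 4. Taking (1 − χ(p)/p^3)^(-1) = p^3/(p^3 − χ(p)): (1 − (-1)/3^3)^(-1) · (1 − (1)/5^3)^(-1) · (1 − (-1)/7^3)^(-1) · (1 − (-1)/11^3)^(-1) · (1 − (1)/13^3)^(-1) · (1 − (1)/17^3)^(-1) · (1 − (-1)/19^3)^(-1) · (1 − (-1)/23^3)^(-1) · (1 − (1)/29^3)^(-1) · (1 − (-1)/31^3)^(-1) · (1 − (1)/37^3)^(-1) · (1 − (1)/41^3)^(-1) · (1 − (-1)/43^3)^(-1) · (1 − (-1)/47^3)^(-1) · (1 − (1)/53^3)^(-1) = 825131832927904152751703886265311831503045/851571808026684219819301170519057245405184.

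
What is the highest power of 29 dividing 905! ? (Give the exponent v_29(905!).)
v_29(905!) = 32

Legendre's formula: v_p(n!) = Σ_{k ≥ 1} ⌊n / p^k⌋. For p = 29, n = 905, the terms are:
  ⌊905/29^1⌋ = ⌊905/29⌋ = 31
  ⌊905/29^2⌋ = ⌊905/841⌋ = 1
(the next term ⌊905/29^3⌋ = 0, terminating the sum). Summing: v_29(905!) = 31 + 1 = 32.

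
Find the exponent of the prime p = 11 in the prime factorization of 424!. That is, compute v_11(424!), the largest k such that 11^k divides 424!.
v_11(424!) = 41

Legendre's formula: v_p(n!) = Σ_{k ≥ 1} ⌊n / p^k⌋. For p = 11, n = 424, the terms are:
  ⌊424/11^1⌋ = ⌊424/11⌋ = 38
  ⌊424/11^2⌋ = ⌊424/121⌋ = 3
(the next term ⌊424/11^3⌋ = 0, terminating the sum). Summing: v_11(424!) = 38 + 3 = 41.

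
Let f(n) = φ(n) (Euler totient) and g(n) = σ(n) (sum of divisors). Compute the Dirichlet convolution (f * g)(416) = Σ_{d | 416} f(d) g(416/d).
(φ * σ)(416) = 4992

Divisors of 416: [1, 2, 4, 8, 13, 16, 26, 32, 52, 104, 208, 416]. For each d | 416:
  d = 1: φ(1) · σ(416/1) = 1 · 882 = 882
  d = 2: φ(2) · σ(416/2) = 1 · 434 = 434
  d = 4: φ(4) · σ(416/4) = 2 · 210 = 420
  d = 8: φ(8) · σ(416/8) = 4 · 98 = 392
  d = 13: φ(13) · σ(416/13) = 12 · 63 = 756
  d = 16: φ(16) · σ(416/16) = 8 · 42 = 336
  d = 26: φ(26) · σ(416/26) = 12 · 31 = 372
  d = 32: φ(32) · σ(416/32) = 16 · 14 = 224
  d = 52: φ(52) · σ(416/52) = 24 · 15 = 360
  d = 104: φ(104) · σ(416/104) = 48 · 7 = 336
  d = 208: φ(208) · σ(416/208) = 96 · 3 = 288
  d = 416: φ(416) · σ(416/416) = 192 · 1 = 192
Summing: (φ * σ)(416) = 882 + 434 + 420 + 392 + 756 + 336 + 372 + 224 + 360 + 336 + 288 + 192 = 4992.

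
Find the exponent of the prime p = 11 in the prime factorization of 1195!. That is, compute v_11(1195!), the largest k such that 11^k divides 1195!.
v_11(1195!) = 117

Legendre's formula: v_p(n!) = Σ_{k ≥ 1} ⌊n / p^k⌋. For p = 11, n = 1195, the terms are:
  ⌊1195/11^1⌋ = ⌊1195/11⌋ = 108
  ⌊1195/11^2⌋ = ⌊1195/121⌋ = 9
(the next term ⌊1195/11^3⌋ = 0, terminating the sum). Summing: v_11(1195!) = 108 + 9 = 117.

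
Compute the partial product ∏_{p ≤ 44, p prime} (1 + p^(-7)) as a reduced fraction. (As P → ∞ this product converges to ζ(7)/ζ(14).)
∏ = 520809220089538061022644224225580227698833285987386472597926245148089867161153104280287356125184/516528479137134655019209847872578550121603875954111837055841148542846145248143400719531810009375

The primes p ≤ 44 are [2, 3, 5, 7, 11, 13, 17, 19, 23, 29, 31, 37, 41, 43]. For each, (1 + 1/p^7) = (p^7 + 1)/p^7. Multiplying these fractions over p ∈ [2, 3, 5, 7, 11, 13, 17, 19, 23, 29, 31, 37, 41, 43] gives 520809220089538061022644224225580227698833285987386472597926245148089867161153104280287356125184/516528479137134655019209847872578550121603875954111837055841148542846145248143400719531810009375. (In the limit P → ∞ this tends to ζ(7)/ζ(14).)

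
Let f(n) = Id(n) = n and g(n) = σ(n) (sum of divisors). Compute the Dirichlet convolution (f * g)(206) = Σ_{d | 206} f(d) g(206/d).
(Id * σ)(206) = 1035

Divisors of 206: [1, 2, 103, 206]. For each d | 206:
  d = 1: Id(1) · σ(206/1) = 1 · 312 = 312
  d = 2: Id(2) · σ(206/2) = 2 · 104 = 208
  d = 103: Id(103) · σ(206/103) = 103 · 3 = 309
  d = 206: Id(206) · σ(206/206) = 206 · 1 = 206
Summing: (Id * σ)(206) = 312 + 208 + 309 + 206 = 1035.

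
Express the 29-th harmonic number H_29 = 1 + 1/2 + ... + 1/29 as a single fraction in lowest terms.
H_29 = 9227046511387/2329089562800

Direct summation: H_29 = 1 + 1/2 + ... + 1/29. The least common denominator is lcm(1, ..., 29) = 2329089562800; over this denominator the numerator is 2329089562800 + 1164544781400 + 776363187600 + 582272390700 + 465817912560 + 388181593800 + 332727080400 + 291136195350 + 258787729200 + 232908956280 + 211735414800 + 194090796900 + 179160735600 + 166363540200 + 155272637520 + 145568097675 + 137005268400 + 129393864600 + 122583661200 + 116454478140 + 110909026800 + 105867707400 + 101264763600 + 97045398450 + 93163582512 + 89580367800 + 86262576400 + 83181770100 + 80313433200 = 9227046511387, so H_29 = 9227046511387/2329089562800 (already in lowest terms) ≈ 3.96165. (The PNT-adjacent estimate ln(29) + γ ≈ 3.94451 matches within O(1/n).)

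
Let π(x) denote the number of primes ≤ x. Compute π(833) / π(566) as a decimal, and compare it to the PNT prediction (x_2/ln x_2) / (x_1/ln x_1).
π(833)/π(566) = 145/103 ≈ 1.4078;  PNT prediction ≈ 1.3872.

π(566) = 103 and π(833) = 145, so π(833)/π(566) ≈ 1.4078. The PNT-predicted ratio is (833/ln(833)) / (566/ln(566)) ≈ 1.3872. The two agree to within a few percent, as expected.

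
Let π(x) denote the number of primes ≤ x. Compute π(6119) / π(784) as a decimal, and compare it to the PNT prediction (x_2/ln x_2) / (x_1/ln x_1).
π(6119)/π(784) = 797/137 ≈ 5.8175;  PNT prediction ≈ 5.9656.

π(784) = 137 and π(6119) = 797, so π(6119)/π(784) ≈ 5.8175. The PNT-predicted ratio is (6119/ln(6119)) / (784/ln(784)) ≈ 5.9656. The two agree to within a few percent, as expected.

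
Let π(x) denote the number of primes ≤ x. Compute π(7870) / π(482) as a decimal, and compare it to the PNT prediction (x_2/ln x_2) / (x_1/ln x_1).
π(7870)/π(482) = 993/92 ≈ 10.7935;  PNT prediction ≈ 11.2445.

π(482) = 92 and π(7870) = 993, so π(7870)/π(482) ≈ 10.7935. The PNT-predicted ratio is (7870/ln(7870)) / (482/ln(482)) ≈ 11.2445. The two agree to within a few percent, as expected.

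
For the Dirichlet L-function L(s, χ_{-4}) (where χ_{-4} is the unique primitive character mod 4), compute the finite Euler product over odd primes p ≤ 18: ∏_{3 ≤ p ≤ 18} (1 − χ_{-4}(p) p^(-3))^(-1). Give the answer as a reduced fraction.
∏ = 87995602569875/90796952813568

The odd primes p ≤ 18 are [3, 5, 7, 11, 13, 17]. For each, χ(p) = 1 if p ≡ 1 mod 4, χ(p) = −1 if p ≡ 3 mod 4. Taking (1 − χ(p)/p^3)^(-1) = p^3/(p^3 − χ(p)): (1 − (-1)/3^3)^(-1) · (1 − (1)/5^3)^(-1) · (1 − (-1)/7^3)^(-1) · (1 − (-1)/11^3)^(-1) · (1 − (1)/13^3)^(-1) · (1 − (1)/17^3)^(-1) = 87995602569875/90796952813568.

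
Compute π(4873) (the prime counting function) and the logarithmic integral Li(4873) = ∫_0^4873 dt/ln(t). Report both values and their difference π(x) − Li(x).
π(4873) = 652;  Li(4873) ≈ 669.35;  π(x) − Li(x) ≈ -17.35.

Direct count of primes ≤ 4873 gives π(4873) = 652. Numerical evaluation of the logarithmic integral gives Li(4873) ≈ 669.35. The difference π(x) − Li(x) ≈ -17.35 is typically negative for small/moderate x (Li(x) overestimates), though Littlewood's theorem shows this sign changes infinitely often.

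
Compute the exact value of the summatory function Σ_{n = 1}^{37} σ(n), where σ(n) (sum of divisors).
Σ_{n ≤ 37} σ(n) = 1136

Compute σ(n) for each 1 ≤ n ≤ 37: σ(1) = 1, σ(2) = 3, σ(3) = 4, σ(4) = 7, σ(5) = 6, σ(6) = 12, σ(7) = 8, σ(8) = 15, σ(9) = 13, σ(10) = 18, σ(11) = 12, σ(12) = 28, σ(13) = 14, σ(14) = 24, σ(15) = 24, σ(16) = 31, σ(17) = 18, σ(18) = 39, σ(19) = 20, σ(20) = 42, σ(21) = 32, σ(22) = 36, σ(23) = 24, σ(24) = 60, σ(25) = 31, σ(26) = 42, σ(27) = 40, σ(28) = 56, σ(29) = 30, σ(30) = 72, σ(31) = 32, σ(32) = 63, σ(33) = 48, σ(34) = 54, σ(35) = 48, σ(36) = 91, σ(37) = 38. Summing all 37 values: 1136. (Average order: Σ_{n ≤ x} σ(n) ~ (π²/12) x². For x = 37, (π²/12)·37² ≈ 1125.96.)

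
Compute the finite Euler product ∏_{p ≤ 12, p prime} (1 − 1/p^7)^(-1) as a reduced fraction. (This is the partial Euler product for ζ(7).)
∏ = 731210841345989812500/725156324600530054429

The primes p ≤ 12 are [2, 3, 5, 7, 11]. For each prime, (1 − 1/p^7)^(-1) = p^7 / (p^7 − 1). The product is (1 − 1/2^7)^(-1), (1 − 1/3^7)^(-1), (1 − 1/5^7)^(-1), (1 − 1/7^7)^(-1), (1 − 1/11^7)^(-1) = ∏ p^7 / (p^7 − 1) = 731210841345989812500/725156324600530054429.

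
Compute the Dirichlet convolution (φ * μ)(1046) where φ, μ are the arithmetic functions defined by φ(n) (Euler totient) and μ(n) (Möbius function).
(φ * μ)(1046) = 0

Divisors of 1046: [1, 2, 523, 1046]. For each d | 1046:
  d = 1: φ(1) · μ(1046/1) = 1 · 1 = 1
  d = 2: φ(2) · μ(1046/2) = 1 · -1 = -1
  d = 523: φ(523) · μ(1046/523) = 522 · -1 = -522
  d = 1046: φ(1046) · μ(1046/1046) = 522 · 1 = 522
Summing: (φ * μ)(1046) = 1 + -1 + -522 + 522 = 0.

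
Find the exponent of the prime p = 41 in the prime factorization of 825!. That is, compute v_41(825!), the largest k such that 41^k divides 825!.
v_41(825!) = 20

Legendre's formula: v_p(n!) = Σ_{k ≥ 1} ⌊n / p^k⌋. For p = 41, n = 825, the terms are:
  ⌊825/41^1⌋ = ⌊825/41⌋ = 20
(the next term ⌊825/41^2⌋ = 0, terminating the sum). Summing: v_41(825!) = 20 = 20.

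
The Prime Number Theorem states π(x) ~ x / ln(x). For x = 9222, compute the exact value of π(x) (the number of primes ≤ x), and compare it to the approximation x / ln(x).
π(9222) = 1143;  x/ln(x) ≈ 1010.15;  relative error ≈ 11.62%.

Directly count primes up to 9222: π(9222) = 1143. The PNT approximation gives 9222/ln(9222) ≈ 9222/9.12935 ≈ 1010.15. Relative error (π(x) − x/ln(x)) / π(x) ≈ 11.62%; the approximation is known to undercount slightly (Li(x) is a better estimate).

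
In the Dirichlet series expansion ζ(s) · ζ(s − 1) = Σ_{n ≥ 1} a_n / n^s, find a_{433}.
σ(433) = 434

In the product (Σ m^0/m^s)(Σ k / k^s) = Σ (Σ_{d | n} d) / n^s, the coefficient of 1/n^s is σ(n) = Σ_{d | n} d. For n = 433, divisors are [1, 433]; summing: σ(433) = 434.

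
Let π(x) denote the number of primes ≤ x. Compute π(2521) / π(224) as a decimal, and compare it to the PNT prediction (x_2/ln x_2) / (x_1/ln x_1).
π(2521)/π(224) = 369/48 ≈ 7.6875;  PNT prediction ≈ 7.7760.

π(224) = 48 and π(2521) = 369, so π(2521)/π(224) ≈ 7.6875. The PNT-predicted ratio is (2521/ln(2521)) / (224/ln(224)) ≈ 7.7760. The two agree to within a few percent, as expected.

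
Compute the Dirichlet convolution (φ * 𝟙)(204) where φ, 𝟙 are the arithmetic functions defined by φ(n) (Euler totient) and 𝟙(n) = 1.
(φ * 𝟙)(204) = 204

Divisors of 204: [1, 2, 3, 4, 6, 12, 17, 34, 51, 68, 102, 204]. For each d | 204:
  d = 1: φ(1) · 𝟙(204/1) = 1 · 1 = 1
  d = 2: φ(2) · 𝟙(204/2) = 1 · 1 = 1
  d = 3: φ(3) · 𝟙(204/3) = 2 · 1 = 2
  d = 4: φ(4) · 𝟙(204/4) = 2 · 1 = 2
  d = 6: φ(6) · 𝟙(204/6) = 2 · 1 = 2
  d = 12: φ(12) · 𝟙(204/12) = 4 · 1 = 4
  d = 17: φ(17) · 𝟙(204/17) = 16 · 1 = 16
  d = 34: φ(34) · 𝟙(204/34) = 16 · 1 = 16
  d = 51: φ(51) · 𝟙(204/51) = 32 · 1 = 32
  d = 68: φ(68) · 𝟙(204/68) = 32 · 1 = 32
  d = 102: φ(102) · 𝟙(204/102) = 32 · 1 = 32
  d = 204: φ(204) · 𝟙(204/204) = 64 · 1 = 64
Summing: (φ * 𝟙)(204) = 1 + 1 + 2 + 2 + 2 + 4 + 16 + 16 + 32 + 32 + 32 + 64 = 204.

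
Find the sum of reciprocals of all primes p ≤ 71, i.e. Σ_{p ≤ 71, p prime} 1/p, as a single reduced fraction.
Σ 1/p = 972416614407737400870501653/557940830126698960967415390

π(71) = 20, so the primes ≤ 71 are [2, 3, 5, 7, 11, 13, 17, 19, 23, 29, 31, 37, 41, 43, 47, 53, 59, 61, 67, 71]. Summing 1/p over these primes: 972416614407737400870501653/557940830126698960967415390 ≈ 1.7429. Mertens estimate ln ln(71) + 0.2615 ≈ 1.7114.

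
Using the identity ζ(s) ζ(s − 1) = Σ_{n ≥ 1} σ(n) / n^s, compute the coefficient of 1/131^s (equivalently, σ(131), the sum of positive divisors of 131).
σ(131) = 132

In the product (Σ m^0/m^s)(Σ k / k^s) = Σ (Σ_{d | n} d) / n^s, the coefficient of 1/n^s is σ(n) = Σ_{d | n} d. For n = 131, divisors are [1, 131]; summing: σ(131) = 132.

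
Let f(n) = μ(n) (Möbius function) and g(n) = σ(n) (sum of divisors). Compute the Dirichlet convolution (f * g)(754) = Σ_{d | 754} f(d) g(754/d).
(μ * σ)(754) = 754

Divisors of 754: [1, 2, 13, 26, 29, 58, 377, 754]. For each d | 754:
  d = 1: μ(1) · σ(754/1) = 1 · 1260 = 1260
  d = 2: μ(2) · σ(754/2) = -1 · 420 = -420
  d = 13: μ(13) · σ(754/13) = -1 · 90 = -90
  d = 26: μ(26) · σ(754/26) = 1 · 30 = 30
  d = 29: μ(29) · σ(754/29) = -1 · 42 = -42
  d = 58: μ(58) · σ(754/58) = 1 · 14 = 14
  d = 377: μ(377) · σ(754/377) = 1 · 3 = 3
  d = 754: μ(754) · σ(754/754) = -1 · 1 = -1
Summing: (μ * σ)(754) = 1260 + -420 + -90 + 30 + -42 + 14 + 3 + -1 = 754.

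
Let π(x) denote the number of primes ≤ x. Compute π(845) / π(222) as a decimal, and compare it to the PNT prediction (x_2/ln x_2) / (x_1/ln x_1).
π(845)/π(222) = 146/47 ≈ 3.1064;  PNT prediction ≈ 3.0514.

π(222) = 47 and π(845) = 146, so π(845)/π(222) ≈ 3.1064. The PNT-predicted ratio is (845/ln(845)) / (222/ln(222)) ≈ 3.0514. The two agree to within a few percent, as expected.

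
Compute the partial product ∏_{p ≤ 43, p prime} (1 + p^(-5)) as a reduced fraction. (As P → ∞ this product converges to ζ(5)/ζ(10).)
∏ = 337266640043527822041984546776597328186597199973708681183232/325579173304271359254907763799806016454065290452479278531405

The primes p ≤ 43 are [2, 3, 5, 7, 11, 13, 17, 19, 23, 29, 31, 37, 41, 43]. For each, (1 + 1/p^5) = (p^5 + 1)/p^5. Multiplying these fractions over p ∈ [2, 3, 5, 7, 11, 13, 17, 19, 23, 29, 31, 37, 41, 43] gives 337266640043527822041984546776597328186597199973708681183232/325579173304271359254907763799806016454065290452479278531405. (In the limit P → ∞ this tends to ζ(5)/ζ(10).)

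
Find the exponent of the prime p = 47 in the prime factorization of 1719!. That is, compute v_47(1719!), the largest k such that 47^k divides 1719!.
v_47(1719!) = 36

Legendre's formula: v_p(n!) = Σ_{k ≥ 1} ⌊n / p^k⌋. For p = 47, n = 1719, the terms are:
  ⌊1719/47^1⌋ = ⌊1719/47⌋ = 36
(the next term ⌊1719/47^2⌋ = 0, terminating the sum). Summing: v_47(1719!) = 36 = 36.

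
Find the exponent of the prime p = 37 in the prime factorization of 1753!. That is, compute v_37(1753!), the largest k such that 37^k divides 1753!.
v_37(1753!) = 48

Legendre's formula: v_p(n!) = Σ_{k ≥ 1} ⌊n / p^k⌋. For p = 37, n = 1753, the terms are:
  ⌊1753/37^1⌋ = ⌊1753/37⌋ = 47
  ⌊1753/37^2⌋ = ⌊1753/1369⌋ = 1
(the next term ⌊1753/37^3⌋ = 0, terminating the sum). Summing: v_37(1753!) = 47 + 1 = 48.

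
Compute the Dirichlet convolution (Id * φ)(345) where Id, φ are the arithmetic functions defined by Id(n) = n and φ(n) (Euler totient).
(Id * φ)(345) = 2025

Divisors of 345: [1, 3, 5, 15, 23, 69, 115, 345]. For each d | 345:
  d = 1: Id(1) · φ(345/1) = 1 · 176 = 176
  d = 3: Id(3) · φ(345/3) = 3 · 88 = 264
  d = 5: Id(5) · φ(345/5) = 5 · 44 = 220
  d = 15: Id(15) · φ(345/15) = 15 · 22 = 330
  d = 23: Id(23) · φ(345/23) = 23 · 8 = 184
  d = 69: Id(69) · φ(345/69) = 69 · 4 = 276
  d = 115: Id(115) · φ(345/115) = 115 · 2 = 230
  d = 345: Id(345) · φ(345/345) = 345 · 1 = 345
Summing: (Id * φ)(345) = 176 + 264 + 220 + 330 + 184 + 276 + 230 + 345 = 2025.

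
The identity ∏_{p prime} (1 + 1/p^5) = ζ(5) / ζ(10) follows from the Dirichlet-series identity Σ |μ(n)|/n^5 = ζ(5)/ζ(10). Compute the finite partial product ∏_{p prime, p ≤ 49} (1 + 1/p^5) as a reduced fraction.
∏ = 77350420258916008694441522216355088445733760320747817275637792505856/74669957780522328018216335873020857442299719217280893302140029444835

The primes p ≤ 49 are [2, 3, 5, 7, 11, 13, 17, 19, 23, 29, 31, 37, 41, 43, 47]. For each, (1 + 1/p^5) = (p^5 + 1)/p^5. Multiplying these fractions over p ∈ [2, 3, 5, 7, 11, 13, 17, 19, 23, 29, 31, 37, 41, 43, 47] gives 77350420258916008694441522216355088445733760320747817275637792505856/74669957780522328018216335873020857442299719217280893302140029444835. (In the limit P → ∞ this tends to ζ(5)/ζ(10).)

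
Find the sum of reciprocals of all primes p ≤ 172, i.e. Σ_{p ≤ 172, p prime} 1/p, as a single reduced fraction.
Σ 1/p = 1840793455149223796977553240989608507934961889604586193282330007699/962947420735983927056946215901134429196419130606213075415963491270

π(172) = 39, so the primes ≤ 172 are [2, 3, 5, 7, 11, 13, 17, 19, 23, 29, 31, 37, 41, 43, 47, 53, 59, 61, 67, 71, 73, 79, 83, 89, 97, 101, 103, 107, 109, 113, 127, 131, 137, 139, 149, 151, 157, 163, 167]. Summing 1/p over these primes: 1840793455149223796977553240989608507934961889604586193282330007699/962947420735983927056946215901134429196419130606213075415963491270 ≈ 1.9116. Mertens estimate ln ln(172) + 0.2615 ≈ 1.9000.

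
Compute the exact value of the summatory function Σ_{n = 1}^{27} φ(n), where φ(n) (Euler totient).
Σ_{n ≤ 27} φ(n) = 230

Compute φ(n) for each 1 ≤ n ≤ 27: φ(1) = 1, φ(2) = 1, φ(3) = 2, φ(4) = 2, φ(5) = 4, φ(6) = 2, φ(7) = 6, φ(8) = 4, φ(9) = 6, φ(10) = 4, φ(11) = 10, φ(12) = 4, φ(13) = 12, φ(14) = 6, φ(15) = 8, φ(16) = 8, φ(17) = 16, φ(18) = 6, φ(19) = 18, φ(20) = 8, φ(21) = 12, φ(22) = 10, φ(23) = 22, φ(24) = 8, φ(25) = 20, φ(26) = 12, φ(27) = 18. Summing all 27 values: 230. (Average order: Σ_{n ≤ x} φ(n) ~ (3/π²) x². For x = 27, (3/π²)·27² ≈ 221.59.)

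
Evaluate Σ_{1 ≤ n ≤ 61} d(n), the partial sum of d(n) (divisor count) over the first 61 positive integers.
Σ_{n ≤ 61} d(n) = 263

Compute d(n) for each 1 ≤ n ≤ 61: d(1) = 1, d(2) = 2, d(3) = 2, d(4) = 3, d(5) = 2, d(6) = 4, d(7) = 2, d(8) = 4, d(9) = 3, d(10) = 4, d(11) = 2, d(12) = 6, d(13) = 2, d(14) = 4, d(15) = 4, d(16) = 5, d(17) = 2, d(18) = 6, d(19) = 2, d(20) = 6, d(21) = 4, d(22) = 4, d(23) = 2, d(24) = 8, d(25) = 3, d(26) = 4, d(27) = 4, d(28) = 6, d(29) = 2, d(30) = 8, d(31) = 2, d(32) = 6, d(33) = 4, d(34) = 4, d(35) = 4, d(36) = 9, d(37) = 2, d(38) = 4, d(39) = 4, d(40) = 8, d(41) = 2, d(42) = 8, d(43) = 2, d(44) = 6, d(45) = 6, d(46) = 4, d(47) = 2, d(48) = 10, d(49) = 3, d(50) = 6, d(51) = 4, d(52) = 6, d(53) = 2, d(54) = 8, d(55) = 4, d(56) = 8, d(57) = 4, d(58) = 4, d(59) = 2, d(60) = 12, d(61) = 2. Summing all 61 values: 263. (Dirichlet's divisor formula: Σ_{n ≤ x} d(n) = x ln(x) + (2γ − 1) x + O(√x). For x = 61, the asymptotic estimate is ≈ 260.18.)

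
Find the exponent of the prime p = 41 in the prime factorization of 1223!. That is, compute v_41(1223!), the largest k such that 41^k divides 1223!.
v_41(1223!) = 29

Legendre's formula: v_p(n!) = Σ_{k ≥ 1} ⌊n / p^k⌋. For p = 41, n = 1223, the terms are:
  ⌊1223/41^1⌋ = ⌊1223/41⌋ = 29
(the next term ⌊1223/41^2⌋ = 0, terminating the sum). Summing: v_41(1223!) = 29 = 29.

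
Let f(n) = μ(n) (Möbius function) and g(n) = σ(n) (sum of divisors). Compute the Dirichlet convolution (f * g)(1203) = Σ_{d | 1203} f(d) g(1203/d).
(μ * σ)(1203) = 1203

Divisors of 1203: [1, 3, 401, 1203]. For each d | 1203:
  d = 1: μ(1) · σ(1203/1) = 1 · 1608 = 1608
  d = 3: μ(3) · σ(1203/3) = -1 · 402 = -402
  d = 401: μ(401) · σ(1203/401) = -1 · 4 = -4
  d = 1203: μ(1203) · σ(1203/1203) = 1 · 1 = 1
Summing: (μ * σ)(1203) = 1608 + -402 + -4 + 1 = 1203.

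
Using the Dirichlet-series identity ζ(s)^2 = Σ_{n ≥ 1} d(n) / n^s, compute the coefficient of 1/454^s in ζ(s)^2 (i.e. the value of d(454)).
d(454) = 4

ζ(s)^2 = (Σ 1/m^s)(Σ 1/k^s). The coefficient of 1/n^s in the product is the number of ordered pairs (m, k) with mk = n, which equals d(n). For n = 454, divisors are [1, 2, 227, 454], so d(454) = 4.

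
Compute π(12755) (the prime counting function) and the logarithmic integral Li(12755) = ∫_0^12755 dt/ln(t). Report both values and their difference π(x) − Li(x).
π(12755) = 1521;  Li(12755) ≈ 1541.22;  π(x) − Li(x) ≈ -20.22.

Direct count of primes ≤ 12755 gives π(12755) = 1521. Numerical evaluation of the logarithmic integral gives Li(12755) ≈ 1541.22. The difference π(x) − Li(x) ≈ -20.22 is typically negative for small/moderate x (Li(x) overestimates), though Littlewood's theorem shows this sign changes infinitely often.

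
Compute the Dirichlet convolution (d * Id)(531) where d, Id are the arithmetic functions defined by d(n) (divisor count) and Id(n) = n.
(d * Id)(531) = 1098

Divisors of 531: [1, 3, 9, 59, 177, 531]. For each d | 531:
  d = 1: d(1) · Id(531/1) = 1 · 531 = 531
  d = 3: d(3) · Id(531/3) = 2 · 177 = 354
  d = 9: d(9) · Id(531/9) = 3 · 59 = 177
  d = 59: d(59) · Id(531/59) = 2 · 9 = 18
  d = 177: d(177) · Id(531/177) = 4 · 3 = 12
  d = 531: d(531) · Id(531/531) = 6 · 1 = 6
Summing: (d * Id)(531) = 531 + 354 + 177 + 18 + 12 + 6 = 1098.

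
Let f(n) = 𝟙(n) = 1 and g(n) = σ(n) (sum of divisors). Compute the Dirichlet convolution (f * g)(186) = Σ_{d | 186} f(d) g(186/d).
(𝟙 * σ)(186) = 660

Divisors of 186: [1, 2, 3, 6, 31, 62, 93, 186]. For each d | 186:
  d = 1: 𝟙(1) · σ(186/1) = 1 · 384 = 384
  d = 2: 𝟙(2) · σ(186/2) = 1 · 128 = 128
  d = 3: 𝟙(3) · σ(186/3) = 1 · 96 = 96
  d = 6: 𝟙(6) · σ(186/6) = 1 · 32 = 32
  d = 31: 𝟙(31) · σ(186/31) = 1 · 12 = 12
  d = 62: 𝟙(62) · σ(186/62) = 1 · 4 = 4
  d = 93: 𝟙(93) · σ(186/93) = 1 · 3 = 3
  d = 186: 𝟙(186) · σ(186/186) = 1 · 1 = 1
Summing: (𝟙 * σ)(186) = 384 + 128 + 96 + 32 + 12 + 4 + 3 + 1 = 660.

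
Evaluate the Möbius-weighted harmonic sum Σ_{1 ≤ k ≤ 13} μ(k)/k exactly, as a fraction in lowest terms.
Σ μ(k)/k = -2323/30030

Values of μ(k) for 1 ≤ k ≤ 13: μ(1) = 1, μ(2) = -1, μ(3) = -1, μ(5) = -1, μ(6) = 1, μ(7) = -1, μ(10) = 1, μ(11) = -1, μ(13) = -1, with μ = 0 on non-squarefree integers. Summing μ(k)/k for k where μ(k) ≠ 0 gives -2323/30030 ≈ -0.0774. (PNT ⟺ this sum → 0 as n → ∞.)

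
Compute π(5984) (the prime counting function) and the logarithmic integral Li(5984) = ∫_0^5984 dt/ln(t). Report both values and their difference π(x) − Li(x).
π(5984) = 782;  Li(5984) ≈ 798.57;  π(x) − Li(x) ≈ -16.57.

Direct count of primes ≤ 5984 gives π(5984) = 782. Numerical evaluation of the logarithmic integral gives Li(5984) ≈ 798.57. The difference π(x) − Li(x) ≈ -16.57 is typically negative for small/moderate x (Li(x) overestimates), though Littlewood's theorem shows this sign changes infinitely often.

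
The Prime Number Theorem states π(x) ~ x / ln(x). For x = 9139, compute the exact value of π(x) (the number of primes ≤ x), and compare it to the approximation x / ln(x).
π(9139) = 1133;  x/ln(x) ≈ 1002.05;  relative error ≈ 11.56%.

Directly count primes up to 9139: π(9139) = 1133. The PNT approximation gives 9139/ln(9139) ≈ 9139/9.12031 ≈ 1002.05. Relative error (π(x) − x/ln(x)) / π(x) ≈ 11.56%; the approximation is known to undercount slightly (Li(x) is a better estimate).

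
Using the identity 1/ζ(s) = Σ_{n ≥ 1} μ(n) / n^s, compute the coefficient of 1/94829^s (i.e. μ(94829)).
μ(94829) = 1

Factor n = 94829 = 7 · 19 · 23 · 31. μ(n) = 0 if any exponent ≥ 2 (not squarefree); otherwise μ(n) = (−1)^{ω(n)} where ω(n) is the number of distinct prime factors. Applying: μ(94829) = 1.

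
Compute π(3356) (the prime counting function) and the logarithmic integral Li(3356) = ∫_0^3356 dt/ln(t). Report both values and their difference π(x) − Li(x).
π(3356) = 472;  Li(3356) ≈ 486.91;  π(x) − Li(x) ≈ -14.91.

Direct count of primes ≤ 3356 gives π(3356) = 472. Numerical evaluation of the logarithmic integral gives Li(3356) ≈ 486.91. The difference π(x) − Li(x) ≈ -14.91 is typically negative for small/moderate x (Li(x) overestimates), though Littlewood's theorem shows this sign changes infinitely often.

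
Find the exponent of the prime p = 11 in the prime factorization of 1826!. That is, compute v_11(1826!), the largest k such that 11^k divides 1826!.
v_11(1826!) = 182

Legendre's formula: v_p(n!) = Σ_{k ≥ 1} ⌊n / p^k⌋. For p = 11, n = 1826, the terms are:
  ⌊1826/11^1⌋ = ⌊1826/11⌋ = 166
  ⌊1826/11^2⌋ = ⌊1826/121⌋ = 15
  ⌊1826/11^3⌋ = ⌊1826/1331⌋ = 1
(the next term ⌊1826/11^4⌋ = 0, terminating the sum). Summing: v_11(1826!) = 166 + 15 + 1 = 182.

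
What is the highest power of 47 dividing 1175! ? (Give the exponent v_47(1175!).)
v_47(1175!) = 25

Legendre's formula: v_p(n!) = Σ_{k ≥ 1} ⌊n / p^k⌋. For p = 47, n = 1175, the terms are:
  ⌊1175/47^1⌋ = ⌊1175/47⌋ = 25
(the next term ⌊1175/47^2⌋ = 0, terminating the sum). Summing: v_47(1175!) = 25 = 25.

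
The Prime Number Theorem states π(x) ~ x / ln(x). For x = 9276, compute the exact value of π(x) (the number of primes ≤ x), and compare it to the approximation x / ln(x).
π(9276) = 1147;  x/ln(x) ≈ 1015.41;  relative error ≈ 11.47%.

Directly count primes up to 9276: π(9276) = 1147. The PNT approximation gives 9276/ln(9276) ≈ 9276/9.13519 ≈ 1015.41. Relative error (π(x) − x/ln(x)) / π(x) ≈ 11.47%; the approximation is known to undercount slightly (Li(x) is a better estimate).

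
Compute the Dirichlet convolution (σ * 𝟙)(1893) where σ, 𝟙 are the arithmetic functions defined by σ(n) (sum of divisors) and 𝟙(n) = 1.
(σ * 𝟙)(1893) = 3165

Divisors of 1893: [1, 3, 631, 1893]. For each d | 1893:
  d = 1: σ(1) · 𝟙(1893/1) = 1 · 1 = 1
  d = 3: σ(3) · 𝟙(1893/3) = 4 · 1 = 4
  d = 631: σ(631) · 𝟙(1893/631) = 632 · 1 = 632
  d = 1893: σ(1893) · 𝟙(1893/1893) = 2528 · 1 = 2528
Summing: (σ * 𝟙)(1893) = 1 + 4 + 632 + 2528 = 3165.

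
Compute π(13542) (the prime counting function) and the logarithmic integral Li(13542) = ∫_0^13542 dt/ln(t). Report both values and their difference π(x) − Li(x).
π(13542) = 1603;  Li(13542) ≈ 1624.20;  π(x) − Li(x) ≈ -21.20.

Direct count of primes ≤ 13542 gives π(13542) = 1603. Numerical evaluation of the logarithmic integral gives Li(13542) ≈ 1624.20. The difference π(x) − Li(x) ≈ -21.20 is typically negative for small/moderate x (Li(x) overestimates), though Littlewood's theorem shows this sign changes infinitely often.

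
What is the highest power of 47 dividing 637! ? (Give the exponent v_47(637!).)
v_47(637!) = 13

Legendre's formula: v_p(n!) = Σ_{k ≥ 1} ⌊n / p^k⌋. For p = 47, n = 637, the terms are:
  ⌊637/47^1⌋ = ⌊637/47⌋ = 13
(the next term ⌊637/47^2⌋ = 0, terminating the sum). Summing: v_47(637!) = 13 = 13.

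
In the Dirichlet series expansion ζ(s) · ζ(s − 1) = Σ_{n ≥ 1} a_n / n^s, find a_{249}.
σ(249) = 336

In the product (Σ m^0/m^s)(Σ k / k^s) = Σ (Σ_{d | n} d) / n^s, the coefficient of 1/n^s is σ(n) = Σ_{d | n} d. For n = 249, divisors are [1, 3, 83, 249]; summing: σ(249) = 336.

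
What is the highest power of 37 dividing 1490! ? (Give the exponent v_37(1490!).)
v_37(1490!) = 41

Legendre's formula: v_p(n!) = Σ_{k ≥ 1} ⌊n / p^k⌋. For p = 37, n = 1490, the terms are:
  ⌊1490/37^1⌋ = ⌊1490/37⌋ = 40
  ⌊1490/37^2⌋ = ⌊1490/1369⌋ = 1
(the next term ⌊1490/37^3⌋ = 0, terminating the sum). Summing: v_37(1490!) = 40 + 1 = 41.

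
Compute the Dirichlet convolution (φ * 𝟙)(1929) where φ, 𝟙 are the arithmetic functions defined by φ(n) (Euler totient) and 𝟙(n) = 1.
(φ * 𝟙)(1929) = 1929

Divisors of 1929: [1, 3, 643, 1929]. For each d | 1929:
  d = 1: φ(1) · 𝟙(1929/1) = 1 · 1 = 1
  d = 3: φ(3) · 𝟙(1929/3) = 2 · 1 = 2
  d = 643: φ(643) · 𝟙(1929/643) = 642 · 1 = 642
  d = 1929: φ(1929) · 𝟙(1929/1929) = 1284 · 1 = 1284
Summing: (φ * 𝟙)(1929) = 1 + 2 + 642 + 1284 = 1929.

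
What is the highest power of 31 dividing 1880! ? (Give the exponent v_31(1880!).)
v_31(1880!) = 61

Legendre's formula: v_p(n!) = Σ_{k ≥ 1} ⌊n / p^k⌋. For p = 31, n = 1880, the terms are:
  ⌊1880/31^1⌋ = ⌊1880/31⌋ = 60
  ⌊1880/31^2⌋ = ⌊1880/961⌋ = 1
(the next term ⌊1880/31^3⌋ = 0, terminating the sum). Summing: v_31(1880!) = 60 + 1 = 61.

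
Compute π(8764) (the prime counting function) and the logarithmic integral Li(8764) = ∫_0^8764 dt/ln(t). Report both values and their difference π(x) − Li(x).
π(8764) = 1093;  Li(8764) ≈ 1110.99;  π(x) − Li(x) ≈ -17.99.

Direct count of primes ≤ 8764 gives π(8764) = 1093. Numerical evaluation of the logarithmic integral gives Li(8764) ≈ 1110.99. The difference π(x) − Li(x) ≈ -17.99 is typically negative for small/moderate x (Li(x) overestimates), though Littlewood's theorem shows this sign changes infinitely often.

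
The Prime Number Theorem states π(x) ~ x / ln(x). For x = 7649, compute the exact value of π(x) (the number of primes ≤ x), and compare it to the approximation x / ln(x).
π(7649) = 971;  x/ln(x) ≈ 855.37;  relative error ≈ 11.91%.

Directly count primes up to 7649: π(7649) = 971. The PNT approximation gives 7649/ln(7649) ≈ 7649/8.94233 ≈ 855.37. Relative error (π(x) − x/ln(x)) / π(x) ≈ 11.91%; the approximation is known to undercount slightly (Li(x) is a better estimate).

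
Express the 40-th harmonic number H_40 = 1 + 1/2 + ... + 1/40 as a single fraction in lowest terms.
H_40 = 2078178381193813/485721041551200

Direct summation: H_40 = 1 + 1/2 + ... + 1/40. The least common denominator is lcm(1, ..., 40) = 5342931457063200; over this denominator the numerator is 5342931457063200 + 2671465728531600 + 1780977152354400 + 1335732864265800 + 1068586291412640 + 890488576177200 + 763275922437600 + 667866432132900 + 593659050784800 + 534293145706320 + 485721041551200 + 445244288088600 + 410994727466400 + 381637961218800 + 356195430470880 + 333933216066450 + 314290085709600 + 296829525392400 + 281206918792800 + 267146572853160 + 254425307479200 + 242860520775600 + 232301367698400 + 222622144044300 + 213717258282528 + 205497363733200 + 197886350261600 + 190818980609400 + 184239015760800 + 178097715235440 + 172352627647200 + 166966608033225 + 161907013850400 + 157145042854800 + 152655184487520 + 148414762696200 + 144403552893600 + 140603459396400 + 136998242488800 + 133573286426580 = 22859962193131943, so H_40 = 22859962193131943/5342931457063200; reducing by gcd(22859962193131943, 5342931457063200) = 11 gives 2078178381193813/485721041551200 ≈ 4.27854. (The PNT-adjacent estimate ln(40) + γ ≈ 4.26610 matches within O(1/n).)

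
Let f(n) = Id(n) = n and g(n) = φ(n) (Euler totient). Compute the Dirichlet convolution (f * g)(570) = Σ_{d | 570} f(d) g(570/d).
(Id * φ)(570) = 4995

Divisors of 570: [1, 2, 3, 5, 6, 10, 15, 19, 30, 38, 57, 95, 114, 190, 285, 570]. For each d | 570:
  d = 1: Id(1) · φ(570/1) = 1 · 144 = 144
  d = 2: Id(2) · φ(570/2) = 2 · 144 = 288
  d = 3: Id(3) · φ(570/3) = 3 · 72 = 216
  d = 5: Id(5) · φ(570/5) = 5 · 36 = 180
  d = 6: Id(6) · φ(570/6) = 6 · 72 = 432
  d = 10: Id(10) · φ(570/10) = 10 · 36 = 360
  d = 15: Id(15) · φ(570/15) = 15 · 18 = 270
  d = 19: Id(19) · φ(570/19) = 19 · 8 = 152
  d = 30: Id(30) · φ(570/30) = 30 · 18 = 540
  d = 38: Id(38) · φ(570/38) = 38 · 8 = 304
  d = 57: Id(57) · φ(570/57) = 57 · 4 = 228
  d = 95: Id(95) · φ(570/95) = 95 · 2 = 190
  d = 114: Id(114) · φ(570/114) = 114 · 4 = 456
  d = 190: Id(190) · φ(570/190) = 190 · 2 = 380
  d = 285: Id(285) · φ(570/285) = 285 · 1 = 285
  d = 570: Id(570) · φ(570/570) = 570 · 1 = 570
Summing: (Id * φ)(570) = 144 + 288 + 216 + 180 + 432 + 360 + 270 + 152 + 540 + 304 + 228 + 190 + 456 + 380 + 285 + 570 = 4995.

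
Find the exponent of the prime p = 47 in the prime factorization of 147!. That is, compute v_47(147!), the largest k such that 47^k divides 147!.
v_47(147!) = 3

Legendre's formula: v_p(n!) = Σ_{k ≥ 1} ⌊n / p^k⌋. For p = 47, n = 147, the terms are:
  ⌊147/47^1⌋ = ⌊147/47⌋ = 3
(the next term ⌊147/47^2⌋ = 0, terminating the sum). Summing: v_47(147!) = 3 = 3.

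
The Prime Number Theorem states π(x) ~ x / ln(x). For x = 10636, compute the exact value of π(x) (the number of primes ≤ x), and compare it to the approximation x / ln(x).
π(10636) = 1297;  x/ln(x) ≈ 1147.11;  relative error ≈ 11.56%.

Directly count primes up to 10636: π(10636) = 1297. The PNT approximation gives 10636/ln(10636) ≈ 10636/9.27200 ≈ 1147.11. Relative error (π(x) − x/ln(x)) / π(x) ≈ 11.56%; the approximation is known to undercount slightly (Li(x) is a better estimate).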